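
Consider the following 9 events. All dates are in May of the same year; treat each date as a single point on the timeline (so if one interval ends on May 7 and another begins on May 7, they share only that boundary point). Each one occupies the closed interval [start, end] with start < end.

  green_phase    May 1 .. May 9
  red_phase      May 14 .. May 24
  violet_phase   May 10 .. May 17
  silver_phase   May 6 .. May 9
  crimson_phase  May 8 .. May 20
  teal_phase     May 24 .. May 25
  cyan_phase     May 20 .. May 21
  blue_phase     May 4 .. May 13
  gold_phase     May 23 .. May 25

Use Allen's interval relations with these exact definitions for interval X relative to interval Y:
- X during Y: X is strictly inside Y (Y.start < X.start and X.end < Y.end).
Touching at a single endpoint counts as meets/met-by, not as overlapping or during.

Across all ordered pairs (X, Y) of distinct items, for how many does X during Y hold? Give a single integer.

Checking all 72 ordered pairs for relation 'during'; matching pairs in alphabetical order:
(cyan_phase, red_phase): cyan_phase during red_phase ✓
(silver_phase, blue_phase): silver_phase during blue_phase ✓
(violet_phase, crimson_phase): violet_phase during crimson_phase ✓
Count: 3.

3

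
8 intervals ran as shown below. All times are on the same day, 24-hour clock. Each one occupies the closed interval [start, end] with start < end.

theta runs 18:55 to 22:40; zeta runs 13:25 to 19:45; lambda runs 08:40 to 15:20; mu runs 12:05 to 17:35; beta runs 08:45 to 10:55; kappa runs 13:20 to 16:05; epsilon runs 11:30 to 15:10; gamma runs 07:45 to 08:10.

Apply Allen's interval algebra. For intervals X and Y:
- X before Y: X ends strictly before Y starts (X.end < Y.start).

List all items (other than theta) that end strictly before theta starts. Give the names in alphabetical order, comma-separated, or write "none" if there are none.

beta, epsilon, gamma, kappa, lambda, mu

Target theta = [18:55, 22:40].
beta [08:45, 10:55] → before → yes.
epsilon [11:30, 15:10] → before → yes.
gamma [07:45, 08:10] → before → yes.
kappa [13:20, 16:05] → before → yes.
lambda [08:40, 15:20] → before → yes.
mu [12:05, 17:35] → before → yes.
zeta [13:25, 19:45] → overlaps → no.
Result: beta, epsilon, gamma, kappa, lambda, mu.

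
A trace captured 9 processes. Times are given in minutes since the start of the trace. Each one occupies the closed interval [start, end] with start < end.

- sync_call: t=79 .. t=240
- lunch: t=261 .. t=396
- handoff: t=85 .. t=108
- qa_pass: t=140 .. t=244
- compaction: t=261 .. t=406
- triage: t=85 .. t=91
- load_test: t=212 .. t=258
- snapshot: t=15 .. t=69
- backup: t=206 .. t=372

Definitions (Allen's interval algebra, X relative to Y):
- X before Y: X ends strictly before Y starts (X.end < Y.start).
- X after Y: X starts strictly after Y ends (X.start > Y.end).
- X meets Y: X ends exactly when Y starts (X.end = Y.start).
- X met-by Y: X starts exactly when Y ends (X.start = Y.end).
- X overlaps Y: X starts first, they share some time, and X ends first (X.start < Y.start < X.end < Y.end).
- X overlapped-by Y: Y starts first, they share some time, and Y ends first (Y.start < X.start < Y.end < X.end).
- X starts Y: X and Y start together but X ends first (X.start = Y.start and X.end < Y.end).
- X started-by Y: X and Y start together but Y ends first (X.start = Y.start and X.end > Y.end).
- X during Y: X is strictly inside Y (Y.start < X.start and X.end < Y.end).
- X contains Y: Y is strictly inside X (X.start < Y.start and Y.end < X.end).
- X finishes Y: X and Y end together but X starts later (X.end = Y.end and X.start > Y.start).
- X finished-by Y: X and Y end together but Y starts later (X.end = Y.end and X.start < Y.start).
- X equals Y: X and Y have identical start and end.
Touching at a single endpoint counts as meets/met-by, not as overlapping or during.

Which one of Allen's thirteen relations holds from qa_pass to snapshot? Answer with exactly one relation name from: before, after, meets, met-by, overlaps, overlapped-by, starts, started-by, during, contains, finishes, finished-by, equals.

qa_pass = [t=140, t=244]; snapshot = [t=15, t=69].
Compare endpoints: qa_pass.start > snapshot.start, qa_pass.start > snapshot.end, qa_pass.end > snapshot.start, qa_pass.end > snapshot.end.
That pattern is 'after'.

after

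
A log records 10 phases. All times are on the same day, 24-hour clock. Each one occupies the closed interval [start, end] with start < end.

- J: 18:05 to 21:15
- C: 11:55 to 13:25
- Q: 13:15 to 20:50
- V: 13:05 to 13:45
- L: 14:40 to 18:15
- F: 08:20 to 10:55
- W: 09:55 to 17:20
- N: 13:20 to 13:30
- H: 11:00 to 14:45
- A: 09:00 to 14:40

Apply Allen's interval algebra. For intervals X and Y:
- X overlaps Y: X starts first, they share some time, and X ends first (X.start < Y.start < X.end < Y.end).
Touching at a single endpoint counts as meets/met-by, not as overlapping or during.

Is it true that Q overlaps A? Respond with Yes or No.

Q = [13:15, 20:50], A = [09:00, 14:40].
Actual relation of Q to A: overlapped-by.
Asked whether 'overlaps' holds → No.

No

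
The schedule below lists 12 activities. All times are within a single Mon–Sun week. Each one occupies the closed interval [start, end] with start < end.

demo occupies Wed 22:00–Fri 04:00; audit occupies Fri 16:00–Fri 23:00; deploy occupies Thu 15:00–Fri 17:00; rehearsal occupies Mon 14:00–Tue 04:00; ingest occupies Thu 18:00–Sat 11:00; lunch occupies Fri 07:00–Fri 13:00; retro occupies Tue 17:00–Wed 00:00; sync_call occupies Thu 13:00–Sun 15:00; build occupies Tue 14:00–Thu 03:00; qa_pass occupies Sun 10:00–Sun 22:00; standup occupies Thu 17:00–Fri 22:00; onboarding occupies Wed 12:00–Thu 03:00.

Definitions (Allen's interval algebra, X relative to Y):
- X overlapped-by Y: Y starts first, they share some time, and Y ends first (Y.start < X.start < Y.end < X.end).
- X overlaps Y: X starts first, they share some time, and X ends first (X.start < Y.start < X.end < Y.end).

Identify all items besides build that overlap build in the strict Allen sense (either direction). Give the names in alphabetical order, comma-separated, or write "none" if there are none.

demo

Target build = [Tue 14:00, Thu 03:00].
audit [Fri 16:00, Fri 23:00] → after → no.
demo [Wed 22:00, Fri 04:00] → overlapped-by → yes.
deploy [Thu 15:00, Fri 17:00] → after → no.
ingest [Thu 18:00, Sat 11:00] → after → no.
lunch [Fri 07:00, Fri 13:00] → after → no.
onboarding [Wed 12:00, Thu 03:00] → finishes → no.
qa_pass [Sun 10:00, Sun 22:00] → after → no.
rehearsal [Mon 14:00, Tue 04:00] → before → no.
retro [Tue 17:00, Wed 00:00] → during → no.
standup [Thu 17:00, Fri 22:00] → after → no.
sync_call [Thu 13:00, Sun 15:00] → after → no.
Result: demo.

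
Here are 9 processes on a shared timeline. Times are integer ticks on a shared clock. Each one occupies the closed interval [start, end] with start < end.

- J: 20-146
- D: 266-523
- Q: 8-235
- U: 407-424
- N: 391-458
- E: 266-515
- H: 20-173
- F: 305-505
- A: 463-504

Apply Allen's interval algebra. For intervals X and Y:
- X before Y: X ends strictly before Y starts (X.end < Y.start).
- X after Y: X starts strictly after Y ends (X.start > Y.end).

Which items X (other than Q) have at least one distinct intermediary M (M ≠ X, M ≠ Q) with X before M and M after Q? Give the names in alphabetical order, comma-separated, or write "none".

H, J, N, U

Target Q = [8, 235].
Intermediaries M with M after Q: A, D, E, F, N, U.
Via A — items with X before A: H, J, N, U.
Via D — items with X before D: H, J.
Via E — items with X before E: H, J.
Via F — items with X before F: H, J.
Via N — items with X before N: H, J.
Via U — items with X before U: H, J.
Union: H, J, N, U.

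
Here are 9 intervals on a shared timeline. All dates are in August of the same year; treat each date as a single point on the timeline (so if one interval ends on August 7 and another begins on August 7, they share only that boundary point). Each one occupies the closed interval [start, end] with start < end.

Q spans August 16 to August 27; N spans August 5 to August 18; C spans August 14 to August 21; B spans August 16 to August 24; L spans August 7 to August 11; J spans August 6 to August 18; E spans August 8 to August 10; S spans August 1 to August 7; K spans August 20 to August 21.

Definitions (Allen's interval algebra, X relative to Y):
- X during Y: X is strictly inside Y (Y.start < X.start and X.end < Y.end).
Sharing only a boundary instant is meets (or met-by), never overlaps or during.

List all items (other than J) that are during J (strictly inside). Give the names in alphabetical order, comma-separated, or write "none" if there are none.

E, L

Target J = [August 6, August 18].
B [August 16, August 24] → overlapped-by → no.
C [August 14, August 21] → overlapped-by → no.
E [August 8, August 10] → during → yes.
K [August 20, August 21] → after → no.
L [August 7, August 11] → during → yes.
N [August 5, August 18] → finished-by → no.
Q [August 16, August 27] → overlapped-by → no.
S [August 1, August 7] → overlaps → no.
Result: E, L.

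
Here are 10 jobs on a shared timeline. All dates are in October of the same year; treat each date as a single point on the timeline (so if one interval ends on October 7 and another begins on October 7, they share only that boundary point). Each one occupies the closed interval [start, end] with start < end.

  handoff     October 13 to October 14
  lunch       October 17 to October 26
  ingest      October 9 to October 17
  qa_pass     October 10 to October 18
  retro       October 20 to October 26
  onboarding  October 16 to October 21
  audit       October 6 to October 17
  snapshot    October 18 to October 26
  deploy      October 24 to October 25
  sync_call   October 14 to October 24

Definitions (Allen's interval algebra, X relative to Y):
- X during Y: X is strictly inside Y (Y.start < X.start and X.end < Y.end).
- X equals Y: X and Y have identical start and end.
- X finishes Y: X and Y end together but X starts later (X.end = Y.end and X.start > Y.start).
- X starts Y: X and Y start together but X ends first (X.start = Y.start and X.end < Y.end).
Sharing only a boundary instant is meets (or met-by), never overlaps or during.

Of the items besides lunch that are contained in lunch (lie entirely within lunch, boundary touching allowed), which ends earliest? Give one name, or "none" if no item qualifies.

Target lunch = [October 17, October 26].
audit [October 6, October 17] → meets → excluded.
deploy [October 24, October 25] → during → candidate.
handoff [October 13, October 14] → before → excluded.
ingest [October 9, October 17] → meets → excluded.
onboarding [October 16, October 21] → overlaps → excluded.
qa_pass [October 10, October 18] → overlaps → excluded.
retro [October 20, October 26] → finishes → candidate.
snapshot [October 18, October 26] → finishes → candidate.
sync_call [October 14, October 24] → overlaps → excluded.
Among candidates, earliest end is October 25 → deploy.

deploy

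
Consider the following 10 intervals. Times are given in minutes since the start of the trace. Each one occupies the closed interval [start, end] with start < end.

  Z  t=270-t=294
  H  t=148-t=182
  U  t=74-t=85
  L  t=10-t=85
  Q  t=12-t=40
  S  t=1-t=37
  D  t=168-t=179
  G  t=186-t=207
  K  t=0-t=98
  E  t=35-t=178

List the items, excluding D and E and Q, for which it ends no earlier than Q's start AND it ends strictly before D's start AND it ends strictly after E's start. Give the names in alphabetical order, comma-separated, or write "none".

K, L, S, U

Conditions: its end is no earlier than Q's start (X.end >= t=12) AND its end is strictly before D's start (X.end < t=168) AND its end is strictly after E's start (X.end > t=35).
G: end t=207 >= t=12? ✓; end t=207 < t=168? ✗; end t=207 > t=35? ✓ → no.
H: end t=182 >= t=12? ✓; end t=182 < t=168? ✗; end t=182 > t=35? ✓ → no.
K: end t=98 >= t=12? ✓; end t=98 < t=168? ✓; end t=98 > t=35? ✓ → yes.
L: end t=85 >= t=12? ✓; end t=85 < t=168? ✓; end t=85 > t=35? ✓ → yes.
S: end t=37 >= t=12? ✓; end t=37 < t=168? ✓; end t=37 > t=35? ✓ → yes.
U: end t=85 >= t=12? ✓; end t=85 < t=168? ✓; end t=85 > t=35? ✓ → yes.
Z: end t=294 >= t=12? ✓; end t=294 < t=168? ✗; end t=294 > t=35? ✓ → no.
Result: K, L, S, U.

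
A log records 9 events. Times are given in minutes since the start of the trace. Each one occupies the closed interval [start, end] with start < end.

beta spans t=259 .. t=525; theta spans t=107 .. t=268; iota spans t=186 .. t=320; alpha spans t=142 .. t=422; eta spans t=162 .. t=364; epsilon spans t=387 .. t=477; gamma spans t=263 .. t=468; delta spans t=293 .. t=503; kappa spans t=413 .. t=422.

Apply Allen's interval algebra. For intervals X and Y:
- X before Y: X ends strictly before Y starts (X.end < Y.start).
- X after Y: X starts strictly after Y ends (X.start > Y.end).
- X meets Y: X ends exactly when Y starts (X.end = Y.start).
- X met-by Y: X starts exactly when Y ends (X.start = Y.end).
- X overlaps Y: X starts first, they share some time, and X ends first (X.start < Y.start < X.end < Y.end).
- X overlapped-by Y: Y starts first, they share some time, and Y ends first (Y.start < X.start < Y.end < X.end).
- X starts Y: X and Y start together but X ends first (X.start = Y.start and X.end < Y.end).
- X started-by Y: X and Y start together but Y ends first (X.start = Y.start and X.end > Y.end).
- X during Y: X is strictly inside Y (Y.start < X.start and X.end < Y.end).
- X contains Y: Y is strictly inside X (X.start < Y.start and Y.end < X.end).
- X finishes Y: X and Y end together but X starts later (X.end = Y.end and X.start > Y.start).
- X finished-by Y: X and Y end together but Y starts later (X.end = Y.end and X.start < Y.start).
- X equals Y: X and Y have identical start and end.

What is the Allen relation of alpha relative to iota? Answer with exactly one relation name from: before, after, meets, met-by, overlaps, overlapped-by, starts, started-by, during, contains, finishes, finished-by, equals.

contains

alpha = [t=142, t=422]; iota = [t=186, t=320].
Compare endpoints: alpha.start < iota.start, alpha.start < iota.end, alpha.end > iota.start, alpha.end > iota.end.
That pattern is 'contains'.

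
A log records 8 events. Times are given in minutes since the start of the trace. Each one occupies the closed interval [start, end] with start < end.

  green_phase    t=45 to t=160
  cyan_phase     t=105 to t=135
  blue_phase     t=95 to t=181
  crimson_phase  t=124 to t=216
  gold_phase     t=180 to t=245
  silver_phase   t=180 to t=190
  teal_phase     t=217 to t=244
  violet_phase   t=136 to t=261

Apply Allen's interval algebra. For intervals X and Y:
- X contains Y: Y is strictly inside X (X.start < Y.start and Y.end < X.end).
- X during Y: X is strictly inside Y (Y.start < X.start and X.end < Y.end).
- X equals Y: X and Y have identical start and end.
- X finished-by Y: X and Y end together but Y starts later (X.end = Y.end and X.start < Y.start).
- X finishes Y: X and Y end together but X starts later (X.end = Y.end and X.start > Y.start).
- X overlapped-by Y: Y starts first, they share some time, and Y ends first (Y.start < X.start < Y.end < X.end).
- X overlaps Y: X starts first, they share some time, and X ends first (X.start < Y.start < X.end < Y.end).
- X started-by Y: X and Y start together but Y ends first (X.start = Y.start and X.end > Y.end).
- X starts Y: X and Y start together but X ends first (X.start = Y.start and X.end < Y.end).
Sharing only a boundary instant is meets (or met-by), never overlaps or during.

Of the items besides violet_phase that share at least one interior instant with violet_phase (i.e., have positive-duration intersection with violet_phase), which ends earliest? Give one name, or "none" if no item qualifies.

green_phase

Target violet_phase = [t=136, t=261].
blue_phase [t=95, t=181] → overlaps → candidate.
crimson_phase [t=124, t=216] → overlaps → candidate.
cyan_phase [t=105, t=135] → before → excluded.
gold_phase [t=180, t=245] → during → candidate.
green_phase [t=45, t=160] → overlaps → candidate.
silver_phase [t=180, t=190] → during → candidate.
teal_phase [t=217, t=244] → during → candidate.
Among candidates, earliest end is t=160 → green_phase.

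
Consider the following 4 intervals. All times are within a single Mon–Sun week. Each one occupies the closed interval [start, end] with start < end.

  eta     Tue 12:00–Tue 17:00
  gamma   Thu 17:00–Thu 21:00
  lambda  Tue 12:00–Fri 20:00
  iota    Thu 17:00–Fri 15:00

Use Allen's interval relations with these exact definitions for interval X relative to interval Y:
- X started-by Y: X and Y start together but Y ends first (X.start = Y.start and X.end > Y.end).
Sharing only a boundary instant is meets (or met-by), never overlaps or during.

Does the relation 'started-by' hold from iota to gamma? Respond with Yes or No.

Yes

iota = [Thu 17:00, Fri 15:00], gamma = [Thu 17:00, Thu 21:00].
Actual relation of iota to gamma: started-by.
Asked whether 'started-by' holds → Yes.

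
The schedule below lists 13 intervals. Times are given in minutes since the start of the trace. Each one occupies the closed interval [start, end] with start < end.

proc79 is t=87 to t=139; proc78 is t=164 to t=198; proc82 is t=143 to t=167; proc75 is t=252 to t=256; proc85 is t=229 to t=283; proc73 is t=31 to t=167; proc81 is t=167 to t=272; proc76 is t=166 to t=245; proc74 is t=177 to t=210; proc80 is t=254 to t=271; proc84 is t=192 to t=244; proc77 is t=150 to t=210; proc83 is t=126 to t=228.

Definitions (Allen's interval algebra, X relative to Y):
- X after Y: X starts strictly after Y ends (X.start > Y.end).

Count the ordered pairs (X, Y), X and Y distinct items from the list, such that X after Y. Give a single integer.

Checking all 156 ordered pairs for relation 'after'; matching pairs in alphabetical order:
(proc74, proc73): proc74 after proc73 ✓
(proc74, proc79): proc74 after proc79 ✓
(proc74, proc82): proc74 after proc82 ✓
(proc75, proc73): proc75 after proc73 ✓
(proc75, proc74): proc75 after proc74 ✓
(proc75, proc76): proc75 after proc76 ✓
(proc75, proc77): proc75 after proc77 ✓
(proc75, proc78): proc75 after proc78 ✓
(proc75, proc79): proc75 after proc79 ✓
(proc75, proc82): proc75 after proc82 ✓
(proc75, proc83): proc75 after proc83 ✓
(proc75, proc84): proc75 after proc84 ✓
(proc76, proc79): proc76 after proc79 ✓
(proc77, proc79): proc77 after proc79 ✓
(proc78, proc79): proc78 after proc79 ✓
(proc80, proc73): proc80 after proc73 ✓
(proc80, proc74): proc80 after proc74 ✓
(proc80, proc76): proc80 after proc76 ✓
(proc80, proc77): proc80 after proc77 ✓
(proc80, proc78): proc80 after proc78 ✓
(proc80, proc79): proc80 after proc79 ✓
(proc80, proc82): proc80 after proc82 ✓
(proc80, proc83): proc80 after proc83 ✓
(proc80, proc84): proc80 after proc84 ✓
... plus 12 further pairs not listed.
Count: 36.

36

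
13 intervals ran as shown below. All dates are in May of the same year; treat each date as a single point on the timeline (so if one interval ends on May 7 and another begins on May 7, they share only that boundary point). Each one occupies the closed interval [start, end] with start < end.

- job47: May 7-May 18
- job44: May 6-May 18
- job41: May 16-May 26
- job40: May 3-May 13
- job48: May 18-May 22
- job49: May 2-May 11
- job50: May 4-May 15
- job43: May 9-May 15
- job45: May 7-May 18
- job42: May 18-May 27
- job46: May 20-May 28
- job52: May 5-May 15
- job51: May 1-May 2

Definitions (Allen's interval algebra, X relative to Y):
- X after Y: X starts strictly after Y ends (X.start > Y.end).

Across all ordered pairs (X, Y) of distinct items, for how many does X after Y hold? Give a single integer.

34

Checking all 156 ordered pairs for relation 'after'; matching pairs in alphabetical order:
(job40, job51): job40 after job51 ✓
(job41, job40): job41 after job40 ✓
(job41, job43): job41 after job43 ✓
(job41, job49): job41 after job49 ✓
(job41, job50): job41 after job50 ✓
(job41, job51): job41 after job51 ✓
(job41, job52): job41 after job52 ✓
(job42, job40): job42 after job40 ✓
(job42, job43): job42 after job43 ✓
(job42, job49): job42 after job49 ✓
(job42, job50): job42 after job50 ✓
(job42, job51): job42 after job51 ✓
(job42, job52): job42 after job52 ✓
(job43, job51): job43 after job51 ✓
(job44, job51): job44 after job51 ✓
(job45, job51): job45 after job51 ✓
(job46, job40): job46 after job40 ✓
(job46, job43): job46 after job43 ✓
(job46, job44): job46 after job44 ✓
(job46, job45): job46 after job45 ✓
(job46, job47): job46 after job47 ✓
(job46, job49): job46 after job49 ✓
(job46, job50): job46 after job50 ✓
(job46, job51): job46 after job51 ✓
... plus 10 further pairs not listed.
Count: 34.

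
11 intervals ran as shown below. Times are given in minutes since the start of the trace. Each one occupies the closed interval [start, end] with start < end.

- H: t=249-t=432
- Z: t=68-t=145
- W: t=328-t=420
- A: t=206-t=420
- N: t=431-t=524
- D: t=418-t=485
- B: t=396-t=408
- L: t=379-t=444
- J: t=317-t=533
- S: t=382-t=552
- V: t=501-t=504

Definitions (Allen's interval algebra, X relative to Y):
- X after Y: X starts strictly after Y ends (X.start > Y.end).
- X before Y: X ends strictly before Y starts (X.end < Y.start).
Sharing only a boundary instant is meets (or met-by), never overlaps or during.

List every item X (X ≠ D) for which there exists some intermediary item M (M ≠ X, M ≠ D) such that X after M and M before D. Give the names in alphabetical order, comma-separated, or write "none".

A, B, H, J, L, N, S, V, W

Target D = [t=418, t=485].
Intermediaries M with M before D: B, Z.
Via B — items with X after B: N, V.
Via Z — items with X after Z: A, B, H, J, L, N, S, V, W.
Union: A, B, H, J, L, N, S, V, W.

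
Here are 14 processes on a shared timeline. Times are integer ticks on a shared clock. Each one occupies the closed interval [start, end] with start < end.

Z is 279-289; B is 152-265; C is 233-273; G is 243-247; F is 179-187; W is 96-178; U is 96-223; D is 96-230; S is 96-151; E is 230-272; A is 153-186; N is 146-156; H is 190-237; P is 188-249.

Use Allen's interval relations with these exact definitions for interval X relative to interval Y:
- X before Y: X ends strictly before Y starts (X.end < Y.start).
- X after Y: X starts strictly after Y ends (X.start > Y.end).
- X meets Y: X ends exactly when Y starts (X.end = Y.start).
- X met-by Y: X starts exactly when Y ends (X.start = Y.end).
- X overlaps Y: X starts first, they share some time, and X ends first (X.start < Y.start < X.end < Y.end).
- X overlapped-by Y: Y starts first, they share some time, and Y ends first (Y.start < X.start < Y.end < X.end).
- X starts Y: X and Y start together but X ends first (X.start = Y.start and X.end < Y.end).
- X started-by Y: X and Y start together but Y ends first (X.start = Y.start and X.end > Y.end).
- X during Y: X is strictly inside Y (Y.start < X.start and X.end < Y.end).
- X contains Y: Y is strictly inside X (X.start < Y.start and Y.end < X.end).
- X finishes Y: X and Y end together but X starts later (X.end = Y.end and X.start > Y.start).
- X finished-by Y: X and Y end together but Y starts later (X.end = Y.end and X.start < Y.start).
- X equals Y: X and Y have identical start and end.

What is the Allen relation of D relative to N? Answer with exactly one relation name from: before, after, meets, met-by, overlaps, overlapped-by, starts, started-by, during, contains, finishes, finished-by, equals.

contains

D = [96, 230]; N = [146, 156].
Compare endpoints: D.start < N.start, D.start < N.end, D.end > N.start, D.end > N.end.
That pattern is 'contains'.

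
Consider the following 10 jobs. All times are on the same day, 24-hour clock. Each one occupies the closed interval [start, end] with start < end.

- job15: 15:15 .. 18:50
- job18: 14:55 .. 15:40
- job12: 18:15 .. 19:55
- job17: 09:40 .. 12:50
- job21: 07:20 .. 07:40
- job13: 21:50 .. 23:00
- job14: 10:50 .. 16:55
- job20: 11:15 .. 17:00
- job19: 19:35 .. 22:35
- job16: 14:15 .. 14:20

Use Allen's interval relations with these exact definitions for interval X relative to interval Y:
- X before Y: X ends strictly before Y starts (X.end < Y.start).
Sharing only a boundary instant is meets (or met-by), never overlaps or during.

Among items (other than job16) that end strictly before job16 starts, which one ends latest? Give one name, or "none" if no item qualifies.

Target job16 = [14:15, 14:20].
job12 [18:15, 19:55] → after → excluded.
job13 [21:50, 23:00] → after → excluded.
job14 [10:50, 16:55] → contains → excluded.
job15 [15:15, 18:50] → after → excluded.
job17 [09:40, 12:50] → before → candidate.
job18 [14:55, 15:40] → after → excluded.
job19 [19:35, 22:35] → after → excluded.
job20 [11:15, 17:00] → contains → excluded.
job21 [07:20, 07:40] → before → candidate.
Among candidates, latest end is 12:50 → job17.

job17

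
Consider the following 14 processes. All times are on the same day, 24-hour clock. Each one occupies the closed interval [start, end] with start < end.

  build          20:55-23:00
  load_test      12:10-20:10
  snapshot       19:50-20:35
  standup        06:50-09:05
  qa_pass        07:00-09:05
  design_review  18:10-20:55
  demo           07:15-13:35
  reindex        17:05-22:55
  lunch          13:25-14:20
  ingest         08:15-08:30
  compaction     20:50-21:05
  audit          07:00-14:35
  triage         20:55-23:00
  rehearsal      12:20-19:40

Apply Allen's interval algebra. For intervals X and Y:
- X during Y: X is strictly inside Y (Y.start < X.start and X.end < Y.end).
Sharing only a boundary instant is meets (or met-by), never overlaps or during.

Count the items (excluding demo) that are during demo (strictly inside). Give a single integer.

1

Target demo = [07:15, 13:35].
audit [07:00, 14:35] → contains → no.
build [20:55, 23:00] → after → no.
compaction [20:50, 21:05] → after → no.
design_review [18:10, 20:55] → after → no.
ingest [08:15, 08:30] → during → counts.
load_test [12:10, 20:10] → overlapped-by → no.
lunch [13:25, 14:20] → overlapped-by → no.
qa_pass [07:00, 09:05] → overlaps → no.
rehearsal [12:20, 19:40] → overlapped-by → no.
reindex [17:05, 22:55] → after → no.
snapshot [19:50, 20:35] → after → no.
standup [06:50, 09:05] → overlaps → no.
triage [20:55, 23:00] → after → no.
Total: 1.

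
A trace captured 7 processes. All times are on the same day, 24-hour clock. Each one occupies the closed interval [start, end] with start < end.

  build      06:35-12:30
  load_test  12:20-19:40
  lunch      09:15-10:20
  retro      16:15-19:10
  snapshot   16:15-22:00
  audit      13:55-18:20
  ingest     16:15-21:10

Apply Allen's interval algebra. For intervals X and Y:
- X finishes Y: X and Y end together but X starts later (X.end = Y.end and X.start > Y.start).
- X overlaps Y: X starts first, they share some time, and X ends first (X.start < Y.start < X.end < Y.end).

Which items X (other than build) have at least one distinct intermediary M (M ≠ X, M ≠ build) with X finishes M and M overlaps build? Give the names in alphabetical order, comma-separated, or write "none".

Target build = [06:35, 12:30].
Intermediaries M with M overlaps build: none.
Union: none.

none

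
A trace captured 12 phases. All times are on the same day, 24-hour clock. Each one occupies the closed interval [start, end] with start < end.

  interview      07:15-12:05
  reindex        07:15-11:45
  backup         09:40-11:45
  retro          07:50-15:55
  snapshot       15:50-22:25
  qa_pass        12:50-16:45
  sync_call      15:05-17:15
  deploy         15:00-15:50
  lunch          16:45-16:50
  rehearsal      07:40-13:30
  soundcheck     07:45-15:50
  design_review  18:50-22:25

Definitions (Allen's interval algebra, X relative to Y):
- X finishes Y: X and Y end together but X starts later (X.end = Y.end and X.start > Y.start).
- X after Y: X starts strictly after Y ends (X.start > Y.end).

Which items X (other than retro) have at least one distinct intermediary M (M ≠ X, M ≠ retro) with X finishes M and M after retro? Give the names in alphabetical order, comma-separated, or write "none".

Target retro = [07:50, 15:55].
Intermediaries M with M after retro: design_review, lunch.
Via design_review — items with X finishes design_review: none.
Via lunch — items with X finishes lunch: none.
Union: none.

none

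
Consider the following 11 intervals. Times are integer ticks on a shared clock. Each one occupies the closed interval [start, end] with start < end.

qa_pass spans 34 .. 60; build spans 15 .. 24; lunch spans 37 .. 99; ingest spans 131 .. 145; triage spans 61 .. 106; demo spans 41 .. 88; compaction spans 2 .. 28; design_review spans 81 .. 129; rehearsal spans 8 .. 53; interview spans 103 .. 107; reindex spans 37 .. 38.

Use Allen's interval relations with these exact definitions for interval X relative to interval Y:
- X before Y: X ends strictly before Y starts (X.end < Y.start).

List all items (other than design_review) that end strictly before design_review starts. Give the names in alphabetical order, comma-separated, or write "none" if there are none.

build, compaction, qa_pass, rehearsal, reindex

Target design_review = [81, 129].
build [15, 24] → before → yes.
compaction [2, 28] → before → yes.
demo [41, 88] → overlaps → no.
ingest [131, 145] → after → no.
interview [103, 107] → during → no.
lunch [37, 99] → overlaps → no.
qa_pass [34, 60] → before → yes.
rehearsal [8, 53] → before → yes.
reindex [37, 38] → before → yes.
triage [61, 106] → overlaps → no.
Result: build, compaction, qa_pass, rehearsal, reindex.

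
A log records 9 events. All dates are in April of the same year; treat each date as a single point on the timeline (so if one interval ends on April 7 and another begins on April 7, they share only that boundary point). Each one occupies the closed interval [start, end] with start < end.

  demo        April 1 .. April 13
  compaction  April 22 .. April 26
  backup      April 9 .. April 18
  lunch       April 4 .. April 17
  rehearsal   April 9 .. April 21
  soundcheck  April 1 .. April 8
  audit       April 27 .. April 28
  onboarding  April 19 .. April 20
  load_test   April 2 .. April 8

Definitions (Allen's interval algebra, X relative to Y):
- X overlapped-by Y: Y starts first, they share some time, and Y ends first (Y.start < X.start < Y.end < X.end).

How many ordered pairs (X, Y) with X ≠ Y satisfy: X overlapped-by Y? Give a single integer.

7

Checking all 72 ordered pairs for relation 'overlapped-by'; matching pairs in alphabetical order:
(backup, demo): backup overlapped-by demo ✓
(backup, lunch): backup overlapped-by lunch ✓
(lunch, demo): lunch overlapped-by demo ✓
(lunch, load_test): lunch overlapped-by load_test ✓
(lunch, soundcheck): lunch overlapped-by soundcheck ✓
(rehearsal, demo): rehearsal overlapped-by demo ✓
(rehearsal, lunch): rehearsal overlapped-by lunch ✓
Count: 7.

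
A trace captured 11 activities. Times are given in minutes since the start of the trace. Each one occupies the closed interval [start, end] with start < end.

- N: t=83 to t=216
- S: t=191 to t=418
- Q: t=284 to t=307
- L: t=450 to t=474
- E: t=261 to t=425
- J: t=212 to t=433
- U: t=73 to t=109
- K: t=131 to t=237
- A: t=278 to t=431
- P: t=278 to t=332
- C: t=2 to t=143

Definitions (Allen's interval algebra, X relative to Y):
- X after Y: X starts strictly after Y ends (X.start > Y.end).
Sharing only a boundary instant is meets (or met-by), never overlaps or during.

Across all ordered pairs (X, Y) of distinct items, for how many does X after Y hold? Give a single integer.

Checking all 110 ordered pairs for relation 'after'; matching pairs in alphabetical order:
(A, C): A after C ✓
(A, K): A after K ✓
(A, N): A after N ✓
(A, U): A after U ✓
(E, C): E after C ✓
(E, K): E after K ✓
(E, N): E after N ✓
(E, U): E after U ✓
(J, C): J after C ✓
(J, U): J after U ✓
(K, U): K after U ✓
(L, A): L after A ✓
(L, C): L after C ✓
(L, E): L after E ✓
(L, J): L after J ✓
(L, K): L after K ✓
(L, N): L after N ✓
(L, P): L after P ✓
(L, Q): L after Q ✓
(L, S): L after S ✓
(L, U): L after U ✓
(P, C): P after C ✓
(P, K): P after K ✓
(P, N): P after N ✓
... plus 7 further pairs not listed.
Count: 31.

31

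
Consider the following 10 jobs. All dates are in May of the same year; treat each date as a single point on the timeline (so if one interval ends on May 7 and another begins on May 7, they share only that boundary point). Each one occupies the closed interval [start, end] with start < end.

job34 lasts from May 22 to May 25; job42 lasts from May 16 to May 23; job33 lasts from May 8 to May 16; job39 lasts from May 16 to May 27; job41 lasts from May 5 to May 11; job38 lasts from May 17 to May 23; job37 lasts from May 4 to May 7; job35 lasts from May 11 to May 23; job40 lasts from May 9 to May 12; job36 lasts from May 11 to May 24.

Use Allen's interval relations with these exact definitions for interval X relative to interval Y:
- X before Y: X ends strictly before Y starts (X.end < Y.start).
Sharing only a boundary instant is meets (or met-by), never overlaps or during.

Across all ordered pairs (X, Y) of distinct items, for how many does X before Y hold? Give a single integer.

18

Checking all 90 ordered pairs for relation 'before'; matching pairs in alphabetical order:
(job33, job34): job33 before job34 ✓
(job33, job38): job33 before job38 ✓
(job37, job33): job37 before job33 ✓
(job37, job34): job37 before job34 ✓
(job37, job35): job37 before job35 ✓
(job37, job36): job37 before job36 ✓
(job37, job38): job37 before job38 ✓
(job37, job39): job37 before job39 ✓
(job37, job40): job37 before job40 ✓
(job37, job42): job37 before job42 ✓
(job40, job34): job40 before job34 ✓
(job40, job38): job40 before job38 ✓
(job40, job39): job40 before job39 ✓
(job40, job42): job40 before job42 ✓
(job41, job34): job41 before job34 ✓
(job41, job38): job41 before job38 ✓
(job41, job39): job41 before job39 ✓
(job41, job42): job41 before job42 ✓
Count: 18.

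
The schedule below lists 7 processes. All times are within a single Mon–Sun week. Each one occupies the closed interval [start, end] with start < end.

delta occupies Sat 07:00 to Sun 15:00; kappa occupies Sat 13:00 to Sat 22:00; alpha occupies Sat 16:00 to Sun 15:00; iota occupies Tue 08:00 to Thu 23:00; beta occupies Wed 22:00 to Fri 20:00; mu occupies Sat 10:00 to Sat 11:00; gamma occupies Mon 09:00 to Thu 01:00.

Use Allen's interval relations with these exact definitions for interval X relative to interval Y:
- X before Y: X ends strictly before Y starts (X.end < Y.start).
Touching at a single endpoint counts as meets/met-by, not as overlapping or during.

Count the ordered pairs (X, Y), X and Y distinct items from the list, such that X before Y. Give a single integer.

14

Checking all 42 ordered pairs for relation 'before'; matching pairs in alphabetical order:
(beta, alpha): beta before alpha ✓
(beta, delta): beta before delta ✓
(beta, kappa): beta before kappa ✓
(beta, mu): beta before mu ✓
(gamma, alpha): gamma before alpha ✓
(gamma, delta): gamma before delta ✓
(gamma, kappa): gamma before kappa ✓
(gamma, mu): gamma before mu ✓
(iota, alpha): iota before alpha ✓
(iota, delta): iota before delta ✓
(iota, kappa): iota before kappa ✓
(iota, mu): iota before mu ✓
(mu, alpha): mu before alpha ✓
(mu, kappa): mu before kappa ✓
Count: 14.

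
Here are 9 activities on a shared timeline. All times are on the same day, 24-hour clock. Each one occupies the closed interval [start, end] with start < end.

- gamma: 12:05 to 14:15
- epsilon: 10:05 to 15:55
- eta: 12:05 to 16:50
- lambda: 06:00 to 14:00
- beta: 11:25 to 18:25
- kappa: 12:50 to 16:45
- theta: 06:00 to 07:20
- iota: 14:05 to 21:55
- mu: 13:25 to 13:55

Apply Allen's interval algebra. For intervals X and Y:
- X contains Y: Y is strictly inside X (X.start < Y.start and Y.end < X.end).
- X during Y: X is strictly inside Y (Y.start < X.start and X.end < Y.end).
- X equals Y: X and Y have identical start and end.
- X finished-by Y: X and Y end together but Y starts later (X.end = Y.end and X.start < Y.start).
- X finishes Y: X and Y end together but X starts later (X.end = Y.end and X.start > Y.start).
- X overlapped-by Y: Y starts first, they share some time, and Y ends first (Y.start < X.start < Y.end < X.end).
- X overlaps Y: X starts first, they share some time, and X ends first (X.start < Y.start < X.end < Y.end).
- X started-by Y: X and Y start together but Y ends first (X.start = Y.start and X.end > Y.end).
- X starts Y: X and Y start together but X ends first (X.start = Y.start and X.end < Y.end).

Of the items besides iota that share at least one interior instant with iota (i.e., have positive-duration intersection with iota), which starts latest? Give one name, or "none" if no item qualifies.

kappa

Target iota = [14:05, 21:55].
beta [11:25, 18:25] → overlaps → candidate.
epsilon [10:05, 15:55] → overlaps → candidate.
eta [12:05, 16:50] → overlaps → candidate.
gamma [12:05, 14:15] → overlaps → candidate.
kappa [12:50, 16:45] → overlaps → candidate.
lambda [06:00, 14:00] → before → excluded.
mu [13:25, 13:55] → before → excluded.
theta [06:00, 07:20] → before → excluded.
Among candidates, latest start is 12:50 → kappa.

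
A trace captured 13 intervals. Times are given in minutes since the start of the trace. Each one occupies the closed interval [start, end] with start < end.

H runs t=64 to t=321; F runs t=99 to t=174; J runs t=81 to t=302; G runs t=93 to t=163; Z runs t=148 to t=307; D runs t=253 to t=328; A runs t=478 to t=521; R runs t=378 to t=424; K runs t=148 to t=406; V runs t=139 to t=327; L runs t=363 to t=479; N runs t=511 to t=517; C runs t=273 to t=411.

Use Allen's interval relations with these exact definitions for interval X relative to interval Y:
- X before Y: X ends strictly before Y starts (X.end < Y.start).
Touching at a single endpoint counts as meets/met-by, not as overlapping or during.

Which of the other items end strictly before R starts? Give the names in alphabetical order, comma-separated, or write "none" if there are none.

Target R = [t=378, t=424].
A [t=478, t=521] → after → no.
C [t=273, t=411] → overlaps → no.
D [t=253, t=328] → before → yes.
F [t=99, t=174] → before → yes.
G [t=93, t=163] → before → yes.
H [t=64, t=321] → before → yes.
J [t=81, t=302] → before → yes.
K [t=148, t=406] → overlaps → no.
L [t=363, t=479] → contains → no.
N [t=511, t=517] → after → no.
V [t=139, t=327] → before → yes.
Z [t=148, t=307] → before → yes.
Result: D, F, G, H, J, V, Z.

D, F, G, H, J, V, Z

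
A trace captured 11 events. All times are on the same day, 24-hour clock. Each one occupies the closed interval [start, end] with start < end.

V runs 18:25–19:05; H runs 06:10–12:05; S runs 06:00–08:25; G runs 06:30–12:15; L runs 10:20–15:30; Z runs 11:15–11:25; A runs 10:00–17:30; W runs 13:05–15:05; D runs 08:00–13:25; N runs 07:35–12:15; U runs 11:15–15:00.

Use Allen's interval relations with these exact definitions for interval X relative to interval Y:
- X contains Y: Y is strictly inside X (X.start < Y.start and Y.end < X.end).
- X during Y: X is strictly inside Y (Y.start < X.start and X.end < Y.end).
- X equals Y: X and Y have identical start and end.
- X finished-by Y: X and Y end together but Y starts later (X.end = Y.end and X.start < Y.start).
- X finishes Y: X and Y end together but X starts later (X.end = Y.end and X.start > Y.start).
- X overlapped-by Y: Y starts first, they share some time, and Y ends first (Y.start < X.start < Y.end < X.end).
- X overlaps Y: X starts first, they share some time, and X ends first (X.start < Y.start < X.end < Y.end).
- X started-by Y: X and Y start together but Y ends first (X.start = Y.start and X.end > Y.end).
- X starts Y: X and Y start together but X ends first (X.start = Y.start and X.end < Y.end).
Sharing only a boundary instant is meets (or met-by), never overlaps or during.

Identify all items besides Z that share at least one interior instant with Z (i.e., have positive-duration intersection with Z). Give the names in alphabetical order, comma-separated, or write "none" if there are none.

Target Z = [11:15, 11:25].
A [10:00, 17:30] → contains → yes.
D [08:00, 13:25] → contains → yes.
G [06:30, 12:15] → contains → yes.
H [06:10, 12:05] → contains → yes.
L [10:20, 15:30] → contains → yes.
N [07:35, 12:15] → contains → yes.
S [06:00, 08:25] → before → no.
U [11:15, 15:00] → started-by → yes.
V [18:25, 19:05] → after → no.
W [13:05, 15:05] → after → no.
Result: A, D, G, H, L, N, U.

A, D, G, H, L, N, U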